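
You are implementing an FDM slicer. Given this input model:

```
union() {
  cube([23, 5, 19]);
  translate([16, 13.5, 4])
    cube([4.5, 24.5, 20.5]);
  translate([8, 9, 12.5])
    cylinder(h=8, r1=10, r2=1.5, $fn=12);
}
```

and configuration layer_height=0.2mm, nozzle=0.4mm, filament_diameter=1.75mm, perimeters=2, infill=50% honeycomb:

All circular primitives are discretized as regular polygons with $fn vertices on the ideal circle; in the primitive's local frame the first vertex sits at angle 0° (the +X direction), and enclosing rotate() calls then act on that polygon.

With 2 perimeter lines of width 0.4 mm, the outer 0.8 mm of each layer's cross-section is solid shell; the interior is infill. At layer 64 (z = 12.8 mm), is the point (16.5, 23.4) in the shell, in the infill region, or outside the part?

At z = 12.8 mm: the 23×5 cube contributes its full rectangle; the 4.5×24.5 cube at (16, 13.5) contributes its full rectangle; the cone at (8, 9) (r1=10→r2=1.5) has section circumradius 9.681 here — a regular 12-gon; Merging all regions: the regions partially overlap (shared area 65.42 mm²), so overlapping operands fuse into one piece — 1 connected region. Overall, the cross-section is a single solid region. The nearest boundary edge runs (16.00, 14.22)→(16.00, 38.00); distance from the point to it = 0.50 mm. The point is inside the cross-section, 0.50 mm from the nearest boundary — within the 0.8 mm shell band (2 × 0.4).

shell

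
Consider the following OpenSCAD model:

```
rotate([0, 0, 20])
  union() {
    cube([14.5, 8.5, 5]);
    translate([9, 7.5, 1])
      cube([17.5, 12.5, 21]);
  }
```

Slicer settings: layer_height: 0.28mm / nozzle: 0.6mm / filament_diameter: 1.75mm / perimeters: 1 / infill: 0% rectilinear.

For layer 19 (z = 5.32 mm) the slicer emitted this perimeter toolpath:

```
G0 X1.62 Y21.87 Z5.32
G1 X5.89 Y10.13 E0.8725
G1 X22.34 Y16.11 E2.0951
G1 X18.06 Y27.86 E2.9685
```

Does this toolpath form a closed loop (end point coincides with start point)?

Start point (G0): (1.62, 21.87). End point (last G1): the path does not return to the start — open.

no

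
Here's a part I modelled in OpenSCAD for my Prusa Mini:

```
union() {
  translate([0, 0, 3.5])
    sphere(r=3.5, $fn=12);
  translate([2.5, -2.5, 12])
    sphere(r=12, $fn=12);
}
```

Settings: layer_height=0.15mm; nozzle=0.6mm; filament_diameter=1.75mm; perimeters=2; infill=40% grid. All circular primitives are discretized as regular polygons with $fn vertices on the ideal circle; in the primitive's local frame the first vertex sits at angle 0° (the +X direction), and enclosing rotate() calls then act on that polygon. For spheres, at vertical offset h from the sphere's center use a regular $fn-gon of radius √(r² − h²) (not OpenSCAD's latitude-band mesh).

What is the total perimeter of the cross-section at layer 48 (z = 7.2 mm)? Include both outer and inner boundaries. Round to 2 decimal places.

68.32 mm

At z = 7.2 mm: the sphere does not reach this height (|z−center|=3.700 > r=3.5); the r=12 sphere at (2.5, -2.5) slices to a regular 12-gon of circumradius 10.998 (√(r²−h²) with h=4.8 from center) (perimeter = 2·12·10.998·sin(180°/12) = 68.32 mm); Combining (union): only the r=12 sphere at (2.5, -2.5) is present, so the union is just that shape — boundary = 68.32 mm. Overall, the cross-section is a single solid region. Total boundary length (outer) = 68.32 mm.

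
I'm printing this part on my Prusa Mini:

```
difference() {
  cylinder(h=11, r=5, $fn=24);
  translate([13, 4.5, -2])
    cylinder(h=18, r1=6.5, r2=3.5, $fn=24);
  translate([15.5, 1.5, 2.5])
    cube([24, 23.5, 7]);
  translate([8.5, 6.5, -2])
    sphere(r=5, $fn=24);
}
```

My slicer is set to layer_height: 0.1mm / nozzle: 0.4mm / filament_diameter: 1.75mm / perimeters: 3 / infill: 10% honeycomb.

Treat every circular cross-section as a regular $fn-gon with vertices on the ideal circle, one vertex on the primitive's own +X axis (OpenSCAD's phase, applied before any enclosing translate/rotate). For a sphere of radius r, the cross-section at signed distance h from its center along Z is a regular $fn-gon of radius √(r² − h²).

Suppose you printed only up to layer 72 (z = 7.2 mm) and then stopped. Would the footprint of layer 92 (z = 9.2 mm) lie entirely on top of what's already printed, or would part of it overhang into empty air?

entirely on top

Compare the two slices. At z = 7.2: the r=5 cylinder contributes a regular 24-gon of circumradius 5 (area = (24/2)·5.000²·sin(360°/24) = 77.65 mm²); the cone at (13, 4.5): at t=0.511 of its height the radius interpolates to r₁+(r₂−r₁)t = 4.967, giving a regular 24-gon of that circumradius (area = (24/2)·4.967²·sin(360°/24) = 76.61 mm²); the cube at (15.5, 1.5) is present — its section is the full 24×23.5 rectangle (area 564.00 mm²); the sphere at (8.5, 6.5) is not intersected at this z (|z−center|=9.200 > r=5); Taking the first minus the rest: starting from the r=5 cylinder (77.65 mm²), the cone at (13, 4.5) misses the remaining region (no effect); the 24×23.5 cube at (15.5, 1.5) misses the remaining region (no effect) — area = 77.65 mm². At z = 9.2: the r=5 cylinder contributes a regular 24-gon of circumradius 5 (area = (24/2)·5.000²·sin(360°/24) = 77.65 mm²); the cone at (13, 4.5) contributes a regular 24-gon of circumradius 4.633 (interpolated between r1=6.5 and r2=3.5 at t=0.622) (area = (24/2)·4.633²·sin(360°/24) = 66.68 mm²); the cube at (15.5, 1.5) (footprint 24×23.5) is included at this height (area 564.00 mm²); the sphere at (8.5, 6.5) is not intersected at this z (|z−center|=11.200 > r=5); Taking the first minus the rest: starting from the r=5 cylinder (77.65 mm²), the cone at (13, 4.5) misses the remaining region (no effect); the 24×23.5 cube at (15.5, 1.5) misses the remaining region (no effect) — area = 77.65 mm². Checking containment: the cross-section at z = 9.2 is a subset of the cross-section at z = 7.2.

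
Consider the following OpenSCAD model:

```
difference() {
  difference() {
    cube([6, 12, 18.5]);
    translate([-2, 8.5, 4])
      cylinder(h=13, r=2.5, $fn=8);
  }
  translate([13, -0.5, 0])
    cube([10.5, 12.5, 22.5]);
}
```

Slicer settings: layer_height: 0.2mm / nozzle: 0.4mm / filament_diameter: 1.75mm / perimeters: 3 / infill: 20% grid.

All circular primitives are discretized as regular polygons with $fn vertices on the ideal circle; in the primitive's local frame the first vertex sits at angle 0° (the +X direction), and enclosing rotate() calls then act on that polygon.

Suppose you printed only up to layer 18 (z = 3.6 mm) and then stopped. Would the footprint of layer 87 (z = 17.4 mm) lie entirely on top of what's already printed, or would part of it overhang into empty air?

Compare the two slices. At z = 3.6: the 6×12 cube contributes its full rectangle (area 72.00 mm²); the cylinder at (-2, 8.5) is not intersected at this z (z outside [4, 17]); Subtracting the remaining from the first: none of the subtracted shapes is present at this height, so the 6×12 cube is unchanged — area = 72.00 mm²; the cube at (13, -0.5) (footprint 10.5×12.5) is included at this height (area 131.25 mm²); Taking the first minus the rest: starting from the result so far (72.00 mm²), the 10.5×12.5 cube at (13, -0.5) misses the remaining region (no effect) — area = 72.00 mm². At z = 17.4: the 6×12 cube contributes its full rectangle (area 72.00 mm²); the cylinder at (-2, 8.5) does not reach this height (z outside [4, 17]); After the difference (first − rest): none of the subtracted shapes is present at this height, so the 6×12 cube is unchanged — area = 72.00 mm²; the cube at (13, -0.5) is present — its section is the full 10.5×12.5 rectangle (area 131.25 mm²); After the difference (first − rest): starting from the result so far (72.00 mm²), the 10.5×12.5 cube at (13, -0.5) misses the remaining region (no effect) — area = 72.00 mm². Checking containment: the cross-section at z = 17.4 is a subset of the cross-section at z = 3.6.

entirely on top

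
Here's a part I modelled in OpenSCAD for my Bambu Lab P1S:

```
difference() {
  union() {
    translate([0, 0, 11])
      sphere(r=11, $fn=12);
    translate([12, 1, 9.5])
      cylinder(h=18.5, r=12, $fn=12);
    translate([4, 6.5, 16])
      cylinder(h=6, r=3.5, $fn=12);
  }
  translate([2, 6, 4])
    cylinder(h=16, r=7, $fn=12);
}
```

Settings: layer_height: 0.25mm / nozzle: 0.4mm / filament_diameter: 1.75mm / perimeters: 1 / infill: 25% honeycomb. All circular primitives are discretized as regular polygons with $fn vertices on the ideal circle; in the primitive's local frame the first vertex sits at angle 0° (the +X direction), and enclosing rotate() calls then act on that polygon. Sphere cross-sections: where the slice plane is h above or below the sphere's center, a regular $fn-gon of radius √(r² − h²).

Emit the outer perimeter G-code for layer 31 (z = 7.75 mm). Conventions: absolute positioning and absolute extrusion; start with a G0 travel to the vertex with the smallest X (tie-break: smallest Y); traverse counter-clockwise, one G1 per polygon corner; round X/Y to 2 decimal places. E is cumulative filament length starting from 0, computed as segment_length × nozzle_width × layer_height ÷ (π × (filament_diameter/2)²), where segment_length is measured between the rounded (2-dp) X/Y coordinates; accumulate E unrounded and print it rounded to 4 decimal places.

At z = 7.75 mm: the r=11 sphere contributes a regular 12-gon of circumradius √(11²−3.25²) = 10.509; the cylinder at (12, 1) is absent (z outside [9.5, 28]); the cylinder at (4, 6.5) is absent (z outside [16, 22]); Combining (union): only the r=11 sphere is present, so the union is just that shape — 1 connected region; the cylinder at (2, 6): section is a regular 12-gon, circumradius r=7; After the difference (first − rest): starting from that combined region, the r=7 cylinder at (2, 6) partially overlaps it — only the 115.88 mm² overlap (of its 147.00 mm²) is removed, clipping the outline — 1 connected region. The outline is a single polygon with 18 vertices. Extrusion per mm of travel: 0.4 × 0.25 / (π × 0.875²) = 0.041575. Accumulating E over each segment gives final E = 3.1276.

G0 X-10.51 Y0.00 Z7.75
G1 X-9.10 Y-5.25 E0.2260
G1 X-5.25 Y-9.10 E0.4524
G1 X0.00 Y-10.51 E0.6784
G1 X5.25 Y-9.10 E0.9044
G1 X9.10 Y-5.25 E1.1307
G1 X10.51 Y0.00 E1.3567
G1 X9.10 Y5.25 E1.5828
G1 X8.86 Y5.49 E1.5969
G1 X8.06 Y2.50 E1.7255
G1 X5.50 Y-0.06 E1.8761
G1 X2.00 Y-1.00 E2.0267
G1 X-1.50 Y-0.06 E2.1774
G1 X-4.06 Y2.50 E2.3279
G1 X-5.00 Y6.00 E2.4786
G1 X-4.09 Y9.41 E2.6253
G1 X-5.25 Y9.10 E2.6752
G1 X-9.10 Y5.25 E2.9016
G1 X-10.51 Y0.00 E3.1276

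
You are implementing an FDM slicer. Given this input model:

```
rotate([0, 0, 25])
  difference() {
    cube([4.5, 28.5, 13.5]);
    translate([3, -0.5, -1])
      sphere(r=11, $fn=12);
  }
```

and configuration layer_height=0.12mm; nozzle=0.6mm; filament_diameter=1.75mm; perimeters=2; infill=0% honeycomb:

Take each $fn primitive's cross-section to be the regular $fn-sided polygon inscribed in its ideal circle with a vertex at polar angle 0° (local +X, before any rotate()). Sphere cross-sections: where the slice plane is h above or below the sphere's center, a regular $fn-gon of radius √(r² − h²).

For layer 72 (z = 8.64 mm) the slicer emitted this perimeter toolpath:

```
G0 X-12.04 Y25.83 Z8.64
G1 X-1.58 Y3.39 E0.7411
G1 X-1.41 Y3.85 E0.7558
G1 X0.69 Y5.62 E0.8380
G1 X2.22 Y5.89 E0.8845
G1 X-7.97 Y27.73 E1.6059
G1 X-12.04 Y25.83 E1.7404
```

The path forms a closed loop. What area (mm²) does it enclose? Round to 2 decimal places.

Apply the shoelace formula to the sequence of (X, Y) vertices; enclosed area = 108.10 mm².

108.10 mm²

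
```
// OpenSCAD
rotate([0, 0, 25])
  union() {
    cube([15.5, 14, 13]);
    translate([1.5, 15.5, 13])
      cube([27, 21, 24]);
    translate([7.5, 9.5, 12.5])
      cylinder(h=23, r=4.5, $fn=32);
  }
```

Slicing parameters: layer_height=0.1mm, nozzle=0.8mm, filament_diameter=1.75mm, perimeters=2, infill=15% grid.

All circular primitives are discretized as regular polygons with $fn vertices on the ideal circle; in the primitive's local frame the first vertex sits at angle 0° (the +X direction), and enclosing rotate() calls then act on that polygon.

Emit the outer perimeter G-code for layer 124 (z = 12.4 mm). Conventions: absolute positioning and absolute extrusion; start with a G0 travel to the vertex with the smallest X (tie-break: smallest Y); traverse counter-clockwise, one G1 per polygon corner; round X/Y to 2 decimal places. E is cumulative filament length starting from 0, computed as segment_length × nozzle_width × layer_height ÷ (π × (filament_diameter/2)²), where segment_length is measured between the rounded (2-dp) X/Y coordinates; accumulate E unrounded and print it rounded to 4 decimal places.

At z = 12.4 mm: the cube is present — its section is the full 15.5×14 rectangle; the cube at (1.5, 15.5) is not intersected at this z (z outside [13, 37]); the cylinder at (7.5, 9.5) is not intersected at this z (z outside [12.5, 35.5]); Taking the union: only the 15.5×14 cube is present, so the union is just that shape — 1 connected region; (rotated 25° about Z; rotation is an isometry so areas/perimeters/island counts are preserved). The outline is a single polygon with 4 vertices. Extrusion per mm of travel: 0.8 × 0.1 / (π × 0.875²) = 0.033260. Accumulating E over each segment gives final E = 1.9627.

G0 X-5.92 Y12.69 Z12.40
G1 X0.00 Y0.00 E0.4657
G1 X14.05 Y6.55 E0.9813
G1 X8.13 Y19.24 E1.4471
G1 X-5.92 Y12.69 E1.9627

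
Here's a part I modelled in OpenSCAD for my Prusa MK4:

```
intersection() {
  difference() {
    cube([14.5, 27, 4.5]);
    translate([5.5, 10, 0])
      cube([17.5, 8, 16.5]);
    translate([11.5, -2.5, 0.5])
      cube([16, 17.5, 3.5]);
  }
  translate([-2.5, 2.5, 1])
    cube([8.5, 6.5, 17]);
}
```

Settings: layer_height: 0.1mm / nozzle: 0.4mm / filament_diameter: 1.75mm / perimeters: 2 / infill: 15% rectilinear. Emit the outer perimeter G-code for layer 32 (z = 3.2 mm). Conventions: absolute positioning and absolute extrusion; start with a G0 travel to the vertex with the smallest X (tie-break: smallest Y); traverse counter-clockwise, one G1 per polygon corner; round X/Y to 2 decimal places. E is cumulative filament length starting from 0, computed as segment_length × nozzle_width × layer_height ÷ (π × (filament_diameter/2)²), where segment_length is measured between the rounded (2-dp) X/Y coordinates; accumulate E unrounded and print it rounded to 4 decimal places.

G0 X0.00 Y2.50 Z3.20
G1 X6.00 Y2.50 E0.0998
G1 X6.00 Y9.00 E0.2079
G1 X0.00 Y9.00 E0.3077
G1 X0.00 Y2.50 E0.4158

At z = 3.2 mm: the 14.5×27 cube contributes its full rectangle; the cube at (5.5, 10) (footprint 17.5×8) is included at this height; the 16×17.5 cube at (11.5, -2.5) contributes its full rectangle; Taking the first minus the rest: starting from the 14.5×27 cube, the 17.5×8 cube at (5.5, 10) partially overlaps it — only the 72.00 mm² overlap (of its 140.00 mm²) is removed, clipping the outline; the 16×17.5 cube at (11.5, -2.5) partially overlaps it — only the 30.00 mm² overlap (of its 280.00 mm²) is removed, clipping the outline — 1 connected region; the 8.5×6.5 cube at (-2.5, 2.5) contributes its full rectangle; After intersecting: the 8.5×6.5 cube at (-2.5, 2.5) partially overlaps the result so far; clipping to the common part keeps 39.00 mm² — 1 connected region. The outline is a single polygon with 4 vertices. Extrusion per mm of travel: 0.4 × 0.1 / (π × 0.875²) = 0.016630. Accumulating E over each segment gives final E = 0.4158.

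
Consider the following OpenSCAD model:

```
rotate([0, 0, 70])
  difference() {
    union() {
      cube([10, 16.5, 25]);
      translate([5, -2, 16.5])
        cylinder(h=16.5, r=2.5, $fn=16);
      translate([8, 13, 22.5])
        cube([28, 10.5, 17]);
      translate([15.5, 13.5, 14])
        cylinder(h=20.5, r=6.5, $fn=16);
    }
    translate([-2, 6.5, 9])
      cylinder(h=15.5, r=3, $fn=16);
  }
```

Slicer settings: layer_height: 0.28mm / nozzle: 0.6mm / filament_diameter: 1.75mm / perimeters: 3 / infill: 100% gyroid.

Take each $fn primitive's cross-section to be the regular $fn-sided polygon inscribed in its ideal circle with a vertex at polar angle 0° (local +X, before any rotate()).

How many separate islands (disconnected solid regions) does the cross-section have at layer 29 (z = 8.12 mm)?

At z = 8.12 mm: the cube (footprint 10×16.5) is included at this height; the cylinder at (5, -2) is not intersected at this z (z outside [16.5, 33]); the cube at (8, 13) is absent (z outside [22.5, 39.5]); the cylinder at (15.5, 13.5) is absent (z outside [14, 34.5]); Taking the union: only the 10×16.5 cube is present, so the union is just that shape — 1 connected region; the cylinder at (-2, 6.5) is not intersected at this z (z outside [9, 24.5]); Subtracting the remaining from the first: none of the subtracted shapes is present at this height, so the result so far is unchanged — 1 connected region; (whole slice rotated 70° about Z — lengths, areas and connectivity unchanged). Overall, the cross-section is a single solid region. Island count = 1.

1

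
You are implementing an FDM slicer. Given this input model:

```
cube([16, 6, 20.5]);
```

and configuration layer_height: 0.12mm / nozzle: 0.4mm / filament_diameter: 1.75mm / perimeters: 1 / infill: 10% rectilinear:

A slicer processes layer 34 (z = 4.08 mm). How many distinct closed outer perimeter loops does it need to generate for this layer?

1

At z = 4.08 mm: the 16×6 cube contributes its full rectangle. The result has 1 disconnected region.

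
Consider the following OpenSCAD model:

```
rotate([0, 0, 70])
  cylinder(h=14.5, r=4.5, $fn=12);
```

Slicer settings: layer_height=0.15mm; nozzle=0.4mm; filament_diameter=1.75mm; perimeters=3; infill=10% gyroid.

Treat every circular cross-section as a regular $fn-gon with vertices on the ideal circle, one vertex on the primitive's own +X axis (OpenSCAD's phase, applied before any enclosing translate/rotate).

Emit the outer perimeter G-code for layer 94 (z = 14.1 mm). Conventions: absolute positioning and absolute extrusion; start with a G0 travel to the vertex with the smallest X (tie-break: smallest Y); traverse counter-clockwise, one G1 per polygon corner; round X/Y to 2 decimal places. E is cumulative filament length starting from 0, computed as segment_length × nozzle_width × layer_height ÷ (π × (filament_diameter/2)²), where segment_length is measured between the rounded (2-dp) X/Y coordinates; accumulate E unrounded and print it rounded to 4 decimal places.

G0 X-4.43 Y-0.78 Z14.10
G1 X-3.45 Y-2.89 E0.0580
G1 X-1.54 Y-4.23 E0.1162
G1 X0.78 Y-4.43 E0.1743
G1 X2.89 Y-3.45 E0.2324
G1 X4.23 Y-1.54 E0.2906
G1 X4.43 Y0.78 E0.3486
G1 X3.45 Y2.89 E0.4067
G1 X1.54 Y4.23 E0.4649
G1 X-0.78 Y4.43 E0.5230
G1 X-2.89 Y3.45 E0.5810
G1 X-4.23 Y1.54 E0.6392
G1 X-4.43 Y-0.78 E0.6973

At z = 14.1 mm: the r=4.5 cylinder gives a regular 12-gon of circumradius 4.5 (constant along its height); (whole slice rotated 70° about Z — lengths, areas and connectivity unchanged). The outline is a single polygon with 12 vertices. Extrusion per mm of travel: 0.4 × 0.15 / (π × 0.875²) = 0.024945. Accumulating E over each segment gives final E = 0.6973.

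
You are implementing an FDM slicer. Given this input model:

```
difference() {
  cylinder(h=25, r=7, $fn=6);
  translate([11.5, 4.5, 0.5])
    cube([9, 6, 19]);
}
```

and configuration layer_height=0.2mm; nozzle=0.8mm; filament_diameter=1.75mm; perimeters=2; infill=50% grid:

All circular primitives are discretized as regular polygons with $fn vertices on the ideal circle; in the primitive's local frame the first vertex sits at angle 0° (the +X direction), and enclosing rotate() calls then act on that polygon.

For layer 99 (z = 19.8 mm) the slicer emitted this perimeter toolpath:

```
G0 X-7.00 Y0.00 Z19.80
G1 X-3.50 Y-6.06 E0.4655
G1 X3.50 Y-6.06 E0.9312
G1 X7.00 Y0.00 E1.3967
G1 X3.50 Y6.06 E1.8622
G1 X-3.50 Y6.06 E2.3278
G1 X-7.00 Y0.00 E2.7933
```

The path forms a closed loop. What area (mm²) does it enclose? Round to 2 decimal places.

127.26 mm²

Apply the shoelace formula to the sequence of (X, Y) vertices; enclosed area = 127.26 mm².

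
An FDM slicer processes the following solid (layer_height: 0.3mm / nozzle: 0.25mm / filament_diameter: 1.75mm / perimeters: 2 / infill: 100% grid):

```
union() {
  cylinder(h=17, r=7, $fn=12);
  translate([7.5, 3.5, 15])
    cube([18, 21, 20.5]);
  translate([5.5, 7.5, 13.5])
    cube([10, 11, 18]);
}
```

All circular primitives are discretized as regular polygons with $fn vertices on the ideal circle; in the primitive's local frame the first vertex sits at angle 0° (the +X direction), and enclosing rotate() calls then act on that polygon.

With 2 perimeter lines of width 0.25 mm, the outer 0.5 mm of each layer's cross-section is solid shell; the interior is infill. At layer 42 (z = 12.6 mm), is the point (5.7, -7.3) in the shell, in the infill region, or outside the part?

At z = 12.6 mm: the r=7 cylinder contributes a regular 12-gon of circumradius 7; the cube at (7.5, 3.5) does not reach this height (z outside [15, 35.5]); the cube at (5.5, 7.5) is absent (z outside [13.5, 31.5]); Combining (union): only the r=7 cylinder is present, so the union is just that shape — 1 connected region. Overall, the cross-section is a single solid region. The nearest boundary edge runs (3.50, -6.06)→(6.06, -3.50); distance from the point to it = 2.43 mm. The point is not inside any of the regions above, so it lies outside the cross-section (2.43 mm from the nearest boundary).

outside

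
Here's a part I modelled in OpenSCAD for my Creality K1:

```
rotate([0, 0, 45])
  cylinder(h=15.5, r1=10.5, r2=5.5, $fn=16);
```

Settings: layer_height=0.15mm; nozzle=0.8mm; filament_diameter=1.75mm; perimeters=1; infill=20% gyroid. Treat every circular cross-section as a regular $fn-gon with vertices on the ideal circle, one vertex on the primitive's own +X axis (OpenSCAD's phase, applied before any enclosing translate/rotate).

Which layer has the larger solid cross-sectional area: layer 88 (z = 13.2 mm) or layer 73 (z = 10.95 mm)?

layer 73 (z = 10.95 mm)

Layer 88 (z = 13.2): the cone contributes a regular 16-gon of circumradius 6.242 (interpolated between r1=10.5 and r2=5.5 at t=0.852) (area = (16/2)·6.242²·sin(360°/16) = 119.28 mm²); (rotated 45° about Z; rotation is an isometry so areas/perimeters/island counts are preserved). So its area = 119.28 mm². Layer 73 (z = 10.95): the cone: at t=0.706 of its height the radius interpolates to r₁+(r₂−r₁)t = 6.968, giving a regular 16-gon of that circumradius (area = (16/2)·6.968²·sin(360°/16) = 148.63 mm²); (rotated 45° about Z; rotation is an isometry so areas/perimeters/island counts are preserved). So its area = 148.63 mm². Layer 73 is larger (148.63 vs 119.28 mm²).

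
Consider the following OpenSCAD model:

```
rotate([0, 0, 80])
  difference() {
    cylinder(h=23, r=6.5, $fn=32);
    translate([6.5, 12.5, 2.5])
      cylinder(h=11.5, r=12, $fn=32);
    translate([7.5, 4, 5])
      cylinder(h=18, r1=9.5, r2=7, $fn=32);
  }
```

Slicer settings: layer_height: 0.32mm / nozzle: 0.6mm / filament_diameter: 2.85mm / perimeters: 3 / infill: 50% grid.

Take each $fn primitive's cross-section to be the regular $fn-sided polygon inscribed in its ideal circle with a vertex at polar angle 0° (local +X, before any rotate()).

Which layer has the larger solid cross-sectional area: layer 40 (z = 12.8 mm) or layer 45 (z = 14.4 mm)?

layer 45 (z = 14.4 mm)

Layer 40 (z = 12.8): the cylinder: section is a regular 32-gon, circumradius r=6.5 (area = (32/2)·6.500²·sin(360°/32) = 131.88 mm²); the cylinder at (6.5, 12.5): section is a regular 32-gon, circumradius r=12 (area = (32/2)·12.000²·sin(360°/32) = 449.49 mm²); the cone at (7.5, 4) (r1=9.5→r2=7) has section circumradius 8.417 here — a regular 32-gon (area = (32/2)·8.417²·sin(360°/32) = 221.12 mm²); Subtracting the remaining from the first: starting from the r=6.5 cylinder (131.88 mm²), the r=12 cylinder at (6.5, 12.5) partially overlaps it — only the 33.19 mm² overlap (of its 449.49 mm²) is removed, clipping the outline; the cone at (7.5, 4) partially overlaps it — only the 25.20 mm² overlap (of its 221.12 mm²) is removed, clipping the outline — area = 73.49 mm²; (rotated 80° about Z; rotation is an isometry so areas/perimeters/island counts are preserved). So its area = 73.49 mm². Layer 45 (z = 14.4): the cylinder: section is a regular 32-gon, circumradius r=6.5 (area = (32/2)·6.500²·sin(360°/32) = 131.88 mm²); the cylinder at (6.5, 12.5) is not intersected at this z (z outside [2.5, 14]); the cone at (7.5, 4) (r1=9.5→r2=7) has section circumradius 8.194 here — a regular 32-gon (area = (32/2)·8.194²·sin(360°/32) = 209.60 mm²); Subtracting the remaining from the first: starting from the r=6.5 cylinder (131.88 mm²), the cone at (7.5, 4) partially overlaps it — only the 50.75 mm² overlap (of its 209.60 mm²) is removed, clipping the outline — area = 81.14 mm²; (rotated 80° about Z; rotation is an isometry so areas/perimeters/island counts are preserved). So its area = 81.14 mm². Layer 45 is larger (81.14 vs 73.49 mm²).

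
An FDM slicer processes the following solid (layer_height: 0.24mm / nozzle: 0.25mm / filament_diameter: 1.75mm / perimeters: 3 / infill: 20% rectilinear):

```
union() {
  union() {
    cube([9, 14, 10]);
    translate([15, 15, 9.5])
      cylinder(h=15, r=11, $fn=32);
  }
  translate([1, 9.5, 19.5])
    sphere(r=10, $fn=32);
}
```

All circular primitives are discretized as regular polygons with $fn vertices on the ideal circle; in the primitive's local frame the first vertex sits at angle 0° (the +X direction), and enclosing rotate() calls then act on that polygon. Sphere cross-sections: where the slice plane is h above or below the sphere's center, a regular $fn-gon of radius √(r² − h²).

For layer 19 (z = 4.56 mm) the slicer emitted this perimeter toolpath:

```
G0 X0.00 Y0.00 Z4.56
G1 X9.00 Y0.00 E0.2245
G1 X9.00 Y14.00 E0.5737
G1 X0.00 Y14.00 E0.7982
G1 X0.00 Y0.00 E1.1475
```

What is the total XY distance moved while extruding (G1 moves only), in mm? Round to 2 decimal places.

46.00 mm

Sum the Euclidean lengths of each G1 segment: total = 46.00 mm.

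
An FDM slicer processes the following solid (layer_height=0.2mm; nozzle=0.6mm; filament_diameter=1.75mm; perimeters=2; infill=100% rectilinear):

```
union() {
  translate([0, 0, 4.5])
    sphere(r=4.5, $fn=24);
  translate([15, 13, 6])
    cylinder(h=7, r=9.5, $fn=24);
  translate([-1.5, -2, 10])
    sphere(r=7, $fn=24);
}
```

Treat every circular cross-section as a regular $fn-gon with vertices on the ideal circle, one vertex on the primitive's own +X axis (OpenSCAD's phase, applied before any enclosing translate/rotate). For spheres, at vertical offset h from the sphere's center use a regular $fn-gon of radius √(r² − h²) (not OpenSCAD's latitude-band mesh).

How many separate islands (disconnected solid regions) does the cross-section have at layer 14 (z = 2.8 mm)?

1

At z = 2.8 mm: the r=4.5 sphere contributes a regular 24-gon of circumradius √(4.5²−1.7²) = 4.167; the cylinder at (15, 13) is not intersected at this z (z outside [6, 13]); the sphere at (-1.5, -2) does not reach this height (|z−center|=7.200 > r=7); Taking the union: only the r=4.5 sphere is present, so the union is just that shape — 1 connected region. Overall, the cross-section is a single solid region. Island count = 1.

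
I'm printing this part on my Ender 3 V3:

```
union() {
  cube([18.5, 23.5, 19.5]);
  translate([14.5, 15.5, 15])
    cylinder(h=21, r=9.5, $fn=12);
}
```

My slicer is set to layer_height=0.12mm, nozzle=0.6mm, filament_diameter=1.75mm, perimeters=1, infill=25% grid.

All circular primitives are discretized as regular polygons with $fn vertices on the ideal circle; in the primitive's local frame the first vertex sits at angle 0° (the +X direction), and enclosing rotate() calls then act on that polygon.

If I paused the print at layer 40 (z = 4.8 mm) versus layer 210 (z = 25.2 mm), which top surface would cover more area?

Layer 40 (z = 4.8): the cube is present — its section is the full 18.5×23.5 rectangle (area 434.75 mm²); the cylinder at (14.5, 15.5) is not intersected at this z (z outside [15, 36]); Combining (union): only the 18.5×23.5 cube is present, so the union is just that shape — area = 434.75 mm². So its area = 434.75 mm². Layer 210 (z = 25.2): the cube is not intersected at this z (z outside [0, 19.5]); the r=9.5 cylinder at (14.5, 15.5) gives a regular 12-gon of circumradius 9.5 (constant along its height) (area = (12/2)·9.500²·sin(360°/12) = 270.75 mm²); Taking the union: only the r=9.5 cylinder at (14.5, 15.5) is present, so the union is just that shape — area = 270.75 mm². So its area = 270.75 mm². Layer 40 is larger (434.75 vs 270.75 mm²).

layer 40 (z = 4.8 mm)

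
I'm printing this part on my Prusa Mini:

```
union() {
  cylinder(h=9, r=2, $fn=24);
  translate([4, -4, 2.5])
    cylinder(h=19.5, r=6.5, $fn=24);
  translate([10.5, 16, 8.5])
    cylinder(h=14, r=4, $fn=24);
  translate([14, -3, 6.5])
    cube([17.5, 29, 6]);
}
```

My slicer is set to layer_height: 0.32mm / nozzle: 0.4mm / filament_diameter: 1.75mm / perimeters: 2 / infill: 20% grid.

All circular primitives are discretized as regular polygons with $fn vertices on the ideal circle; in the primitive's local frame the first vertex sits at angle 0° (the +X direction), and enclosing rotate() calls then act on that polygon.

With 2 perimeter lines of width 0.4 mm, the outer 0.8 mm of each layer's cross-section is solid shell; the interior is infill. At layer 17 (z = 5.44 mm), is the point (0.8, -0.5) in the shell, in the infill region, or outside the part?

At z = 5.44 mm: the cylinder: section is a regular 24-gon, circumradius r=2; the cylinder at (4, -4): section is a regular 24-gon, circumradius r=6.5; the cylinder at (10.5, 16) is absent (z outside [8.5, 22.5]); the cube at (14, -3) is not intersected at this z (z outside [6.5, 12.5]); Taking the union: the regions partially overlap (shared area 9.00 mm²), so overlapping operands fuse into one piece — 1 connected region. Overall, the cross-section is a single solid region. The nearest boundary edge runs (0.52, 1.93)→(1.00, 1.73); distance from the point to it = 2.24 mm. The point is inside the cross-section and 2.24 mm from the nearest boundary — more than the 0.8 mm shell width (2 × 0.4), so it's in the infill interior.

infill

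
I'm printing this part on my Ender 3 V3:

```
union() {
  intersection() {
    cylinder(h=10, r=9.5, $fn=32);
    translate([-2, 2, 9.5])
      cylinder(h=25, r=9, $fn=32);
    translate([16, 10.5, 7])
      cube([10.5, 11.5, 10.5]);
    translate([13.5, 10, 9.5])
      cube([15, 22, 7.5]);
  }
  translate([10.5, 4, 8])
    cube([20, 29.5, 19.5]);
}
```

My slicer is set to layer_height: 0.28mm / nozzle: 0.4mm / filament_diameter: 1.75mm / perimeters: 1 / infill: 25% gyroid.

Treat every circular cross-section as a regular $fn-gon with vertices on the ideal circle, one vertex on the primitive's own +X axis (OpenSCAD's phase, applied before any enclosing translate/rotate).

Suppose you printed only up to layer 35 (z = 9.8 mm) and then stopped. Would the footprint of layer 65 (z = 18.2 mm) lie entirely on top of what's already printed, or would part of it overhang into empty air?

entirely on top

Compare the two slices. At z = 9.8: the r=9.5 cylinder contributes a regular 32-gon of circumradius 9.5 (area = (32/2)·9.500²·sin(360°/32) = 281.71 mm²); the r=9 cylinder at (-2, 2) gives a regular 32-gon of circumradius 9 (constant along its height) (area = (32/2)·9.000²·sin(360°/32) = 252.84 mm²); the cube at (16, 10.5) is present — its section is the full 10.5×11.5 rectangle (area 120.75 mm²); the cube at (13.5, 10) (footprint 15×22) is included at this height (area 330.00 mm²); Keeping only the common overlap: the r=9 cylinder at (-2, 2) partially overlaps the r=9.5 cylinder; clipping to the common part keeps 214.51 mm²; the 10.5×11.5 cube at (16, 10.5) does not overlap the running intersection (empty); the 15×22 cube at (13.5, 10) does not overlap the running intersection (empty) — nothing remains; the 20×29.5 cube at (10.5, 4) contributes its full rectangle (area 590.00 mm²); Merging all regions: only the 20×29.5 cube at (10.5, 4) is present, so the union is just that shape — area = 590.00 mm². At z = 18.2: the cylinder is absent (z outside [0, 10]); the r=9 cylinder at (-2, 2) contributes a regular 32-gon of circumradius 9 (area = (32/2)·9.000²·sin(360°/32) = 252.84 mm²); the cube at (16, 10.5) is absent (z outside [7, 17.5]); the cube at (13.5, 10) is absent (z outside [9.5, 17]); After intersecting: at least one operand is absent at this height, so nothing remains; the cube at (10.5, 4) is present — its section is the full 20×29.5 rectangle (area 590.00 mm²); Combining (union): only the 20×29.5 cube at (10.5, 4) is present, so the union is just that shape — area = 590.00 mm². Checking containment: the cross-section at z = 18.2 is a subset of the cross-section at z = 9.8.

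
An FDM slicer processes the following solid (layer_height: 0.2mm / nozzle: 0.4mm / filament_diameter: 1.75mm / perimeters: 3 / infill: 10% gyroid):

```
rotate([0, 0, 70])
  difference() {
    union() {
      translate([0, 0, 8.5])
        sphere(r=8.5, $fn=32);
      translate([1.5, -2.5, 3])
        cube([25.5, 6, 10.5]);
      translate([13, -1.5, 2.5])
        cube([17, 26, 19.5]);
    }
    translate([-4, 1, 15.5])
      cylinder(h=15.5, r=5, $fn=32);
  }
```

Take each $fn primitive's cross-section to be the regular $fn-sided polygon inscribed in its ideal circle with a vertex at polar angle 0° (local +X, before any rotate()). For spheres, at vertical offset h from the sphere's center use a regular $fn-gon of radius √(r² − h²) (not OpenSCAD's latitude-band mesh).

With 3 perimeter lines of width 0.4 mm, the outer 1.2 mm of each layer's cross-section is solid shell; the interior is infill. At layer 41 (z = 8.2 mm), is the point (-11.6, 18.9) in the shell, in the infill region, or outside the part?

shell

At z = 8.2 mm: the sphere: section is a regular 32-gon, circumradius = √(r²−h²) = √(8.5²−0.3²) = 8.495; the cube at (1.5, -2.5) is present — its section is the full 25.5×6 rectangle; the 17×26 cube at (13, -1.5) contributes its full rectangle; Taking the union: the regions partially overlap (shared area 110.63 mm²), so overlapping operands fuse into one piece — 1 connected region; the cylinder at (-4, 1) is not intersected at this z (z outside [15.5, 31]); Taking the first minus the rest: none of the subtracted shapes is present at this height, so the result so far is unchanged — 1 connected region; (rotated 70° about Z; rotation is an isometry so areas/perimeters/island counts are preserved). Overall, the cross-section is a single solid region. Undo the 70° rotation: the query point maps to (13.793, 17.365) in the un-rotated model frame. The nearest boundary edge runs (13.00, 3.50)→(13.00, 24.50); distance from the point to it = 0.79 mm. The point is inside the cross-section, 0.79 mm from the nearest boundary — within the 1.2 mm shell band (3 × 0.4).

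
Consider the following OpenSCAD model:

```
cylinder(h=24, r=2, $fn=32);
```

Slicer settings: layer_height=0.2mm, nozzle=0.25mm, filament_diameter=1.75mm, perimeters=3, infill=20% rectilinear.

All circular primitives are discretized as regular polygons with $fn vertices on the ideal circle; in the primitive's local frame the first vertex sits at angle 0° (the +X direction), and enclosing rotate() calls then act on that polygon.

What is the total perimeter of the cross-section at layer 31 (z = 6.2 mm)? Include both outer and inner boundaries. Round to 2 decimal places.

At z = 6.2 mm: the r=2 cylinder gives a regular 32-gon of circumradius 2 (constant along its height) (perimeter = 2·32·2.000·sin(180°/32) = 12.55 mm). Overall, the cross-section is a single solid region. Total boundary length (outer) = 12.55 mm.

12.55 mm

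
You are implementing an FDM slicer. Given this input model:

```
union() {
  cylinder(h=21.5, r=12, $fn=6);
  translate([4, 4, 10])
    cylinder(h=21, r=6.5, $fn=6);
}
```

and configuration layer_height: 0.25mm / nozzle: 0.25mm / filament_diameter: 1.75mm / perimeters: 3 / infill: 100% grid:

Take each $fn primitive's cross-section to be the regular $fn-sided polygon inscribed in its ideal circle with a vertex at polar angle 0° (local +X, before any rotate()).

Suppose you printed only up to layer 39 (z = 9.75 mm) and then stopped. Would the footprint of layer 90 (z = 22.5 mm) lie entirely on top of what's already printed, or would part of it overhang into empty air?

part overhangs

Compare the two slices. At z = 9.75: the cylinder: section is a regular 6-gon, circumradius r=12 (area = (6/2)·12.000²·sin(360°/6) = 374.12 mm²); the cylinder at (4, 4) does not reach this height (z outside [10, 31]); Combining (union): only the r=12 cylinder is present, so the union is just that shape — area = 374.12 mm². At z = 22.5: the cylinder is absent (z outside [0, 21.5]); the r=6.5 cylinder at (4, 4) gives a regular 6-gon of circumradius 6.5 (constant along its height) (area = (6/2)·6.500²·sin(360°/6) = 109.77 mm²); Combining (union): only the r=6.5 cylinder at (4, 4) is present, so the union is just that shape — area = 109.77 mm². Checking containment: at z = 22.5 the cross-section extends beyond the z = 9.75 cross-section by about 4.84 mm².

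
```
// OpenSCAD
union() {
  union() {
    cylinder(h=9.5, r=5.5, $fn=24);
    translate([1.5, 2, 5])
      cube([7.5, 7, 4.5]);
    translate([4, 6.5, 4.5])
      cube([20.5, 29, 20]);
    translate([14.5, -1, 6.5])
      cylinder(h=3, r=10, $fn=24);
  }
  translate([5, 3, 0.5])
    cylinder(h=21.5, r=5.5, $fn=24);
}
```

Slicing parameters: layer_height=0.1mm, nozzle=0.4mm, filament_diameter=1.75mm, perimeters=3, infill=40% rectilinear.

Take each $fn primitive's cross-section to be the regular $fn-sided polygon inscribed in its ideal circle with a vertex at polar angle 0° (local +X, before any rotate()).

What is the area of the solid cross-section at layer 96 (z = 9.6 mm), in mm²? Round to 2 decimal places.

680.76 mm²

At z = 9.6 mm: the cylinder does not reach this height (z outside [0, 9.5]); the cube at (1.5, 2) is absent (z outside [5, 9.5]); the 20.5×29 cube at (4, 6.5) contributes its full rectangle (area 594.50 mm²); the cylinder at (14.5, -1) does not reach this height (z outside [6.5, 9.5]); Combining (union): only the 20.5×29 cube at (4, 6.5) is present, so the union is just that shape — area = 594.50 mm²; the r=5.5 cylinder at (5, 3) contributes a regular 24-gon of circumradius 5.5 (area = (24/2)·5.500²·sin(360°/24) = 93.95 mm²); Combining (union): the regions partially overlap — summed areas 688.45 mm² minus the doubly-counted overlap 7.69 mm² gives 680.76 mm² — area = 680.76 mm². Overall, the cross-section is a single solid region. Net area = 680.76 mm².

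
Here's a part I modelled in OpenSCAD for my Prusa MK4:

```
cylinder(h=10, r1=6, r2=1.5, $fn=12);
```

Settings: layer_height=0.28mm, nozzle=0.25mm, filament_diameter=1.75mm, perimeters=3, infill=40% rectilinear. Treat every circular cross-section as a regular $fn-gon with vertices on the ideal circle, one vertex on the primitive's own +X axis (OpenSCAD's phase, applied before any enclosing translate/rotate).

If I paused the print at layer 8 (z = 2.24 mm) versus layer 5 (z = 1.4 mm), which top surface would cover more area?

Layer 8 (z = 2.24): the cone: at t=0.224 of its height the radius interpolates to r₁+(r₂−r₁)t = 4.992, giving a regular 12-gon of that circumradius (area = (12/2)·4.992²·sin(360°/12) = 74.76 mm²). So its area = 74.76 mm². Layer 5 (z = 1.4): the cone contributes a regular 12-gon of circumradius 5.370 (interpolated between r1=6 and r2=1.5 at t=0.140) (area = (12/2)·5.370²·sin(360°/12) = 86.51 mm²). So its area = 86.51 mm². Layer 5 is larger (86.51 vs 74.76 mm²).

layer 5 (z = 1.4 mm)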